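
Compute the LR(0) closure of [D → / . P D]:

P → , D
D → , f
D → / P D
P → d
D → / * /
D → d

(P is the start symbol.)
To compute CLOSURE, for each item [A → α.Bβ] where B is a non-terminal, add [B → .γ] for all productions B → γ; repeat for the newly added items until nothing changes.

Start with: [D → / . P D]
  [D → / . P D] has the dot before P: add [P → . , D], [P → . d]
No further items can be added.

CLOSURE = { [D → / . P D], [P → . , D], [P → . d] }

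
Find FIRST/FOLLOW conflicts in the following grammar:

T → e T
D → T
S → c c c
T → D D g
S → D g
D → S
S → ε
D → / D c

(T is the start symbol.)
Yes. D → T with FOLLOW(D) on { '/', 'c', 'e', 'g' }; D → '/' D c with FOLLOW(D) on { '/' }; S → c c c with FOLLOW(S) on { 'c' }; S → D g with FOLLOW(S) on { '/', 'c', 'e', 'g' }

A FIRST/FOLLOW conflict occurs when a non-terminal N has a nullable alternative N → β (β ⇒* ε) and another alternative N → α with FIRST(α) ∩ FOLLOW(N) ≠ ∅: on such a lookahead the parser cannot decide between expanding α and letting N vanish via β.

Nullable non-terminals: D, S.
FIRST sets used below: FIRST(T) = { '/', 'c', 'e', 'g' }, FIRST(S) = { '/', 'c', 'e', 'g', ε }, FIRST(D) = { '/', 'c', 'e', 'g', ε }

D: nullable alternative(s) D → S; FOLLOW(D) = { '/', 'c', 'e', 'g' }
  D → T: FIRST \ {ε} = { '/', 'c', 'e', 'g' } — overlaps FOLLOW(D) on { '/', 'c', 'e', 'g' }: CONFLICT
  D → S: FIRST \ {ε} = { '/', 'c', 'e', 'g' } — this is the only nullable alternative, skip
  D → / D c: FIRST \ {ε} = { '/' } — overlaps FOLLOW(D) on { '/' }: CONFLICT

S: nullable alternative(s) S → ε; FOLLOW(S) = { '/', 'c', 'e', 'g' }
  S → c c c: FIRST \ {ε} = { 'c' } — overlaps FOLLOW(S) on { 'c' }: CONFLICT
  S → D g: FIRST \ {ε} = { '/', 'c', 'e', 'g' } — overlaps FOLLOW(S) on { '/', 'c', 'e', 'g' }: CONFLICT
  S → ε: FIRST \ {ε} = { } — this is the only nullable alternative, skip

T has no nullable alternative, so no FIRST/FOLLOW check is needed there.

So the grammar has 4 FIRST/FOLLOW conflicts (marked CONFLICT above).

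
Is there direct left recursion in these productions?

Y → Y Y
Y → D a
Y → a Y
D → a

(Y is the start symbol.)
Yes, Y is left-recursive

Direct left recursion occurs when N → N α for some non-terminal N (the right-hand side begins with the left-hand side itself).

Y → Y Y: LEFT RECURSIVE (starts with Y)
Y → D a: starts with D
Y → a Y: starts with a
D → a: starts with a

The grammar has direct left recursion on: Y.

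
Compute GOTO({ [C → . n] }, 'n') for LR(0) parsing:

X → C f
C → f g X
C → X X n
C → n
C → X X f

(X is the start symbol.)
GOTO(I, 'n') = CLOSURE({ [A → αX.β] : [A → α.Xβ] ∈ I, X = 'n' })

Items with dot before 'n', with the dot advanced:
  [C → . n] → [C → n .]
Closure adds nothing (no advanced item has the dot before a non-terminal).

GOTO = { [C → n .] }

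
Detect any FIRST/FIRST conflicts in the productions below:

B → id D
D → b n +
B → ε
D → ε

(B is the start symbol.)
No FIRST/FIRST conflicts.

A FIRST/FIRST conflict occurs when two productions N → α and N → β for the same non-terminal have FIRST(α) ∩ FIRST(β) ≠ ∅ (with ε ∈ FIRST of a nullable right-hand side, so two nullable alternatives also conflict).

Productions for B:
  B → id D: FIRST = { 'id' }
  B → ε: FIRST = { ε }
Productions for D:
  D → b n +: FIRST = { 'b' }
  D → ε: FIRST = { ε }

All alternatives of each non-terminal have pairwise disjoint FIRST sets.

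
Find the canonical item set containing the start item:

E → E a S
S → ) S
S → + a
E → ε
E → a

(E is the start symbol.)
{ [E → . E a S], [E → . a], [E → .], [E' → . E] }

First, augment the grammar with E' → E
I₀ = CLOSURE({ [E' → . E] }):
  [E' → . E] has the dot before E: add [E → . E a S], [E → .], [E → . a]
No further items can be added.

I₀ = { [E → . E a S], [E → . a], [E → .], [E' → . E] }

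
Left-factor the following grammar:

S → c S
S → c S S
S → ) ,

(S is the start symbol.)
Left-factoring transforms A → αβ₁ | αβ₂ into A → αA' and A' → β₁ | β₂
(α is the longest common prefix among the alternatives). Repeat until
no nonterminal has two alternatives with a common prefix.

Round 1: S has alternatives sharing prefix 'c S'. Introduce S': S → c S S'
  Add: S' → ε
  Add: S' → S

No remaining common prefixes — done.

Resulting grammar:
S → c S S'
S' → ε
S' → S
S → ) ,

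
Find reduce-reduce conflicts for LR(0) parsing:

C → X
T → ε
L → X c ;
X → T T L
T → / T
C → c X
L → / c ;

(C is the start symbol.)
Augment with C' → C and build the canonical LR(0) collection (I0 = CLOSURE({[C' → . C]}), then GOTO on every symbol after a dot until no new states appear). It has 16 states:
  I0: { [C → . X], [C → . c X], [C' → . C], [T → . / T], [T → .], [X → . T T L] }  — shift, reduce
  I1: { [T → . / T], [T → .], [T → / . T] }  — shift, reduce
  I2: { [C' → C .] }  — accept
  I3: { [T → . / T], [T → .], [X → T . T L] }  — shift, reduce
  I4: { [C → X .] }  — reduce
  I5: { [C → c . X], [T → . / T], [T → .], [X → . T T L] }  — shift, reduce
  I6: { [C → c X .] }  — reduce
  I7: { [L → . / c ;], [L → . X c ;], [T → . / T], [T → .], [X → . T T L], [X → T T . L] }  — shift, reduce
  I8: { [L → / . c ;], [T → . / T], [T → .], [T → / . T] }  — shift, reduce
  I9: { [X → T T L .] }  — reduce
  I10: { [L → X . c ;] }  — shift
  I11: { [L → X c . ;] }  — shift
  I12: { [L → X c ; .] }  — reduce
  I13: { [T → / T .] }  — reduce
  I14: { [L → / c . ;] }  — shift
  I15: { [L → / c ; .] }  — reduce

No state contains more than one complete item.

Answer: No reduce-reduce conflicts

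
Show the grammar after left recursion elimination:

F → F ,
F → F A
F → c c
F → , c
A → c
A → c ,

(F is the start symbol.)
F → c c F'
F → , c F'
F' → , F'
F' → A F'
F' → ε
A → c
A → c ,

F is directly left-recursive. The standard transformation for
  A → A α₁ | ... | A α_m | β₁ | ... | β_n
is
  A  → β₁ A' | ... | β_n A'
  A' → α₁ A' | ... | α_m A' | ε

F → c c becomes F → c c F'
F → , c becomes F → , c F'
F → F , becomes F' → , F'
F → F A becomes F' → A F'
Add F' → ε

Productions for other non-terminals are unchanged:
  A → c
  A → c ,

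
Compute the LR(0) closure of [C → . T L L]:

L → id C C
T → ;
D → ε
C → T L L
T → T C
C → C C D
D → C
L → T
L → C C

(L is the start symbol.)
To compute CLOSURE, for each item [A → α.Bβ] where B is a non-terminal, add [B → .γ] for all productions B → γ; repeat for the newly added items until nothing changes.

Start with: [C → . T L L]
  [C → . T L L] has the dot before T: add [T → . ;], [T → . T C]
No further items can be added.

CLOSURE = { [C → . T L L], [T → . ;], [T → . T C] }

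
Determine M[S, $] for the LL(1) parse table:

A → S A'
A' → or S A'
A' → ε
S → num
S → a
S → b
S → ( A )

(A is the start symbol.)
Empty (error entry)

To find M[S, $], we find productions for S where $ is in the predict set (PREDICT(N → α) = (FIRST(α) \ {ε}) ∪ (FOLLOW(N) if α ⇒* ε)).

S → num: PREDICT = { 'num' }
S → a: PREDICT = { 'a' }
S → b: PREDICT = { 'b' }
S → ( A ): PREDICT = { '(' }

M[S, $] is empty (no production applies)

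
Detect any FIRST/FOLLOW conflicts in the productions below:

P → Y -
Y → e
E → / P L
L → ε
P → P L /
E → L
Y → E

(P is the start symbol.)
A FIRST/FOLLOW conflict occurs when a non-terminal N has a nullable alternative N → β (β ⇒* ε) and another alternative N → α with FIRST(α) ∩ FOLLOW(N) ≠ ∅: on such a lookahead the parser cannot decide between expanding α and letting N vanish via β.

Nullable non-terminals: E, L, Y.
FIRST sets used below: FIRST(L) = { ε }, FIRST(E) = { '/', ε }

E: nullable alternative(s) E → L; FOLLOW(E) = { '-' }
  E → / P L: FIRST \ {ε} = { '/' } — disjoint from FOLLOW(E)
  E → L: FIRST \ {ε} = { } — this is the only nullable alternative, skip
L has a nullable alternative but only one production, so nothing to check.

Y: nullable alternative(s) Y → E; FOLLOW(Y) = { '-' }
  Y → e: FIRST \ {ε} = { 'e' } — disjoint from FOLLOW(Y)
  Y → E: FIRST \ {ε} = { '/' } — this is the only nullable alternative, skip

P has no nullable alternative, so no FIRST/FOLLOW check is needed there.

No FIRST/FOLLOW conflicts found.

Answer: No FIRST/FOLLOW conflicts.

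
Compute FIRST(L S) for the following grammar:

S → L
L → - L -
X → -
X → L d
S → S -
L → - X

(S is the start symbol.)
FIRST sets of the non-terminals involved (from the grammar, by fixed-point iteration):
  FIRST(L) = { '-' }

To compute FIRST(L S), process the symbols left to right:
Symbol L is a non-terminal. Add FIRST(L) \ {ε} = { '-' }
L is not nullable (ε ∉ FIRST(L)), so stop here.
FIRST(L S) = { '-' }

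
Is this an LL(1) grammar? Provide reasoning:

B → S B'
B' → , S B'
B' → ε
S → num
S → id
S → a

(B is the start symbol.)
A grammar is LL(1) if for each non-terminal N with multiple productions, the predict sets of those productions are pairwise disjoint, where PREDICT(N → α) = (FIRST(α) \ {ε}) ∪ (FOLLOW(N) if α ⇒* ε).

Relevant sets:
  FOLLOW(B') = { $ }

For B':
  PREDICT(B' → ',' S B') = { ',' }
  PREDICT(B' → ε) = { $ }
For S:
  PREDICT(S → num) = { 'num' }
  PREDICT(S → id) = { 'id' }
  PREDICT(S → a) = { 'a' }
B has a single production, so nothing to check there.

All predict sets are disjoint. The grammar IS LL(1).

Answer: Yes, the grammar is LL(1).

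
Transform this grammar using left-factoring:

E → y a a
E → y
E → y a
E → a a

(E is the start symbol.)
Left-factoring transforms A → αβ₁ | αβ₂ into A → αA' and A' → β₁ | β₂
(α is the longest common prefix among the alternatives). Repeat until
no nonterminal has two alternatives with a common prefix.

Round 1: E has alternatives sharing prefix 'y'. Introduce E': E → y E'
  Add: E' → a a
  Add: E' → ε
  Add: E' → a

Round 2: E' has alternatives sharing prefix 'a'. Introduce E'': E' → a E''
  Add: E'' → a
  Add: E'' → ε

No remaining common prefixes — done.

Resulting grammar:
E → y E'
E' → a E''
E'' → a
E'' → ε
E' → ε
E → a a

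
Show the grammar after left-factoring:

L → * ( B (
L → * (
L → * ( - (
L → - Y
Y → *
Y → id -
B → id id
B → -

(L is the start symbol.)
Left-factoring transforms A → αβ₁ | αβ₂ into A → αA' and A' → β₁ | β₂
(α is the longest common prefix among the alternatives). Repeat until
no nonterminal has two alternatives with a common prefix.

Round 1: L has alternatives sharing prefix '* ('. Introduce L': L → * ( L'
  Add: L' → B (
  Add: L' → ε
  Add: L' → - (

No remaining common prefixes — done.

Resulting grammar:
L → * ( L'
L' → B (
L' → ε
L' → - (
L → - Y
Y → *
Y → id -
B → id id
B → -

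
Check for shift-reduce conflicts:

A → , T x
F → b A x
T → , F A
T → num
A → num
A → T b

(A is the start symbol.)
No shift-reduce conflicts

A shift-reduce conflict occurs when an LR(0) state has both:
  - a complete (reduce) item [A → α .] (dot at the end), and
  - a shift item [B → β . c γ] (dot before a terminal).

Augment with A' → A and build the canonical LR(0) collection (I0 = CLOSURE({[A' → . A]}), then GOTO on every symbol after a dot until no new states appear). It has 15 states:
  I0: { [A → . , T x], [A → . T b], [A → . num], [A' → . A], [T → . , F A], [T → . num] }  — shift
  I1: { [A → , . T x], [F → . b A x], [T → , . F A], [T → . , F A], [T → . num] }  — shift
  I2: { [A' → A .] }  — accept
  I3: { [A → T . b] }  — shift
  I4: { [A → num .], [T → num .] }  — 2 reduces
  I5: { [A → T b .] }  — reduce
  I6: { [F → . b A x], [T → , . F A] }  — shift
  I7: { [A → . , T x], [A → . T b], [A → . num], [T → , F . A], [T → . , F A], [T → . num] }  — shift
  I8: { [A → , T . x] }  — shift
  I9: { [A → . , T x], [A → . T b], [A → . num], [F → b . A x], [T → . , F A], [T → . num] }  — shift
  I10: { [T → num .] }  — reduce
  I11: { [F → b A . x] }  — shift
  I12: { [F → b A x .] }  — reduce
  I13: { [A → , T x .] }  — reduce
  I14: { [T → , F A .] }  — reduce

No state contains both a complete item and a shift item.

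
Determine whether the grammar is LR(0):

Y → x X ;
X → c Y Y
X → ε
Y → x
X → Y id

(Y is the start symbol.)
A grammar is LR(0) if no state in the canonical LR(0) collection has:
  - both a shift item (dot before a terminal) and a complete item (shift-reduce conflict), or
  - two or more complete items (reduce-reduce conflict; the accept item [Y' → Y .] counts as a complete item here).

Augment with Y' → Y and build the canonical LR(0) collection (I0 = CLOSURE({[Y' → . Y]}), then GOTO on every symbol after a dot until no new states appear). It has 10 states:
  I0: { [Y → . x X ;], [Y → . x], [Y' → . Y] }  — shift
  I1: { [Y' → Y .] }  — accept
  I2: { [X → . Y id], [X → . c Y Y], [X → .], [Y → . x X ;], [Y → . x], [Y → x . X ;], [Y → x .] }  — shift, 2 reduces
  I3: { [Y → x X . ;] }  — shift
  I4: { [X → Y . id] }  — shift
  I5: { [X → c . Y Y], [Y → . x X ;], [Y → . x] }  — shift
  I6: { [X → c Y . Y], [Y → . x X ;], [Y → . x] }  — shift
  I7: { [X → c Y Y .] }  — reduce
  I8: { [X → Y id .] }  — reduce
  I9: { [Y → x X ; .] }  — reduce

Conflict in state I2:
  Shift-reduce conflict between [X → .] and [X → . c Y Y]
So the grammar is NOT LR(0).

Answer: No. Shift-reduce conflict between [X → .] and [X → . c Y Y]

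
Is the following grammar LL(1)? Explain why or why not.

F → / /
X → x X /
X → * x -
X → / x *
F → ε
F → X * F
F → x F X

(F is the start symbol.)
A grammar is LL(1) if for each non-terminal N with multiple productions, the predict sets of those productions are pairwise disjoint, where PREDICT(N → α) = (FIRST(α) \ {ε}) ∪ (FOLLOW(N) if α ⇒* ε).

Relevant sets:
  FIRST(X) = { '*', '/', 'x' }
  FOLLOW(F) = { $, '*', '/', 'x' }

For F:
  PREDICT(F → '/' '/') = { '/' }
  PREDICT(F → ε) = { $, '*', '/', 'x' }
  PREDICT(F → X '*' F) = { '*', '/', 'x' }
  PREDICT(F → x F X) = { 'x' }
For X:
  PREDICT(X → x X '/') = { 'x' }
  PREDICT(X → '*' x '-') = { '*' }
  PREDICT(X → '/' x '*') = { '/' }

Conflict found: Predict set conflict for F: { '/' }
The grammar is NOT LL(1).

Answer: No. Predict set conflict for F: { '/' }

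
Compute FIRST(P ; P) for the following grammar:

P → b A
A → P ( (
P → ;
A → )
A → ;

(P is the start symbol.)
FIRST sets of the non-terminals involved (from the grammar, by fixed-point iteration):
  FIRST(P) = { ';', 'b' }

To compute FIRST(P ; P), process the symbols left to right:
Symbol P is a non-terminal. Add FIRST(P) \ {ε} = { ';', 'b' }
P is not nullable (ε ∉ FIRST(P)), so stop here.
FIRST(P ; P) = { ';', 'b' }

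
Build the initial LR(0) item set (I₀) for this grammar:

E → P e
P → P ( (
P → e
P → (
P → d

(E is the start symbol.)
First, augment the grammar with E' → E
I₀ = CLOSURE({ [E' → . E] }):
  [E' → . E] has the dot before E: add [E → . P e]
  [E → . P e] has the dot before P: add [P → . P ( (], [P → . e], [P → . (], [P → . d]
No further items can be added.

I₀ = { [E → . P e], [E' → . E], [P → . (], [P → . P ( (], [P → . d], [P → . e] }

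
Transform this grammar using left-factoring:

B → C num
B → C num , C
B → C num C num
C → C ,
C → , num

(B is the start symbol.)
Left-factoring transforms A → αβ₁ | αβ₂ into A → αA' and A' → β₁ | β₂
(α is the longest common prefix among the alternatives). Repeat until
no nonterminal has two alternatives with a common prefix.

Round 1: B has alternatives sharing prefix 'C num'. Introduce B': B → C num B'
  Add: B' → ε
  Add: B' → , C
  Add: B' → C num

No remaining common prefixes — done.

Resulting grammar:
B → C num B'
B' → ε
B' → , C
B' → C num
C → C ,
C → , num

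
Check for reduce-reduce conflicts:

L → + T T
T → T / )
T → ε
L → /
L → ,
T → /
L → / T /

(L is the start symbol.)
Augment with L' → L and build the canonical LR(0) collection (I0 = CLOSURE({[L' → . L]}), then GOTO on every symbol after a dot until no new states appear). It has 13 states:
  I0: { [L → . + T T], [L → . ,], [L → . / T /], [L → . /], [L' → . L] }  — shift
  I1: { [L → + . T T], [T → . /], [T → . T / )], [T → .] }  — shift, reduce
  I2: { [L → , .] }  — reduce
  I3: { [L → / . T /], [L → / .], [T → . /], [T → . T / )], [T → .] }  — shift, 2 reduces
  I4: { [L' → L .] }  — accept
  I5: { [T → / .] }  — reduce
  I6: { [L → / T . /], [T → T . / )] }  — shift
  I7: { [L → / T / .], [T → T / . )] }  — shift, reduce
  I8: { [T → T / ) .] }  — reduce
  I9: { [L → + T . T], [T → . /], [T → . T / )], [T → .], [T → T . / )] }  — shift, reduce
  I10: { [T → / .], [T → T / . )] }  — shift, reduce
  I11: { [L → + T T .], [T → T . / )] }  — shift, reduce
  I12: { [T → T / . )] }  — shift

I3 contains complete items [L → / .], [T → .] — reduce-reduce conflict.

Answer: Yes — I3: [L → / .] vs [T → .]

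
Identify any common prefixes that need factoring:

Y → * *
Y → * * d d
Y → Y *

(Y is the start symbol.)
Left-factoring is needed when two productions for the same non-terminal
share a common prefix on the right-hand side.

Productions for Y:
  Y → * *
  Y → * * d d
  Y → Y *

Found common prefix '* *' in productions for Y

Answer: Yes, Y has productions with common prefix '* *'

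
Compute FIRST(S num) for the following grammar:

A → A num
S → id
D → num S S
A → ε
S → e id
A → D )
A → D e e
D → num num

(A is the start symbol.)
{ 'e', 'id' }

FIRST sets of the non-terminals involved (from the grammar, by fixed-point iteration):
  FIRST(S) = { 'e', 'id' }

To compute FIRST(S num), process the symbols left to right:
Symbol S is a non-terminal. Add FIRST(S) \ {ε} = { 'e', 'id' }
S is not nullable (ε ∉ FIRST(S)), so stop here.
FIRST(S num) = { 'e', 'id' }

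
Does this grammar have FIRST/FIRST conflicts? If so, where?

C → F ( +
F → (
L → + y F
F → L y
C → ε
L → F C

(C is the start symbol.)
A FIRST/FIRST conflict occurs when two productions N → α and N → β for the same non-terminal have FIRST(α) ∩ FIRST(β) ≠ ∅ (with ε ∈ FIRST of a nullable right-hand side, so two nullable alternatives also conflict).

FIRST sets of the non-terminals at (or reachable through a nullable prefix from) the front of some alternative:
  FIRST(F) = { '(', '+' }
  FIRST(L) = { '(', '+' }

Productions for C:
  C → F ( +: FIRST = { '(', '+' }
  C → ε: FIRST = { ε }
Productions for F:
  F → (: FIRST = { '(' }
  F → L y: FIRST = { '(', '+' }
Productions for L:
  L → + y F: FIRST = { '+' }
  L → F C: FIRST = { '(', '+' }

Conflict for F: F → ( and F → L y
  Overlap: { '(' }
Conflict for L: L → + y F and L → F C
  Overlap: { '+' }

Answer: Yes. F → '(' / F → L y on { '(' }; L → '+' y F / L → F C on { '+' }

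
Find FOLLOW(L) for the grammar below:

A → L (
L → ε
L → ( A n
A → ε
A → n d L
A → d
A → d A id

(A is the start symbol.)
To compute FOLLOW(L), find every occurrence of L on a right-hand side N → α L β: add FIRST(β) \ {ε}, and if β is empty or nullable also add FOLLOW(N). Iterate to a fixed point.

In A → L (: L is followed by '(', add FIRST('(') \ {ε} = { '(' }
In A → n d L: L is at the end, add FOLLOW(A)

The FOLLOW sets referred to above (computed the same way, to a fixed point):
  FOLLOW(A) = { $, 'id', 'n' }

Taking the union: FOLLOW(L) = { $, '(', 'id', 'n' }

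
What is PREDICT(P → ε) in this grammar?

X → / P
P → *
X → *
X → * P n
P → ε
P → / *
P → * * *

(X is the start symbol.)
PREDICT(P → ε) = (FIRST(RHS) \ {ε}) ∪ (FOLLOW(P) if ε ∈ FIRST(RHS), i.e. RHS ⇒* ε)
The right-hand side is ε (FIRST(ε) = { ε }), so the predict set is FOLLOW(P) = { $, 'n' }
PREDICT(P → ε) = { $, 'n' }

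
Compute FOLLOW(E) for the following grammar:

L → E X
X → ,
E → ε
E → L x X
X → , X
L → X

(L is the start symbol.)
{ ',' }

In L → E X: E is followed by X, add FIRST(X) \ {ε} = { ',' }

Taking the union: FOLLOW(E) = { ',' }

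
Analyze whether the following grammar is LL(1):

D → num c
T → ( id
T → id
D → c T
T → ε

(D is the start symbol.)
A grammar is LL(1) if for each non-terminal N with multiple productions, the predict sets of those productions are pairwise disjoint, where PREDICT(N → α) = (FIRST(α) \ {ε}) ∪ (FOLLOW(N) if α ⇒* ε).

Relevant sets:
  FOLLOW(T) = { $ }

For D:
  PREDICT(D → num c) = { 'num' }
  PREDICT(D → c T) = { 'c' }
For T:
  PREDICT(T → '(' id) = { '(' }
  PREDICT(T → id) = { 'id' }
  PREDICT(T → ε) = { $ }

All predict sets are disjoint. The grammar IS LL(1).

Answer: Yes, the grammar is LL(1).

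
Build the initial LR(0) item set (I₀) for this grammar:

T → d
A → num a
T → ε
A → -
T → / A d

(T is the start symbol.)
First, augment the grammar with T' → T
I₀ = CLOSURE({ [T' → . T] }):
  [T' → . T] has the dot before T: add [T → . d], [T → .], [T → . / A d]
No further items can be added.

I₀ = { [T → . / A d], [T → . d], [T → .], [T' → . T] }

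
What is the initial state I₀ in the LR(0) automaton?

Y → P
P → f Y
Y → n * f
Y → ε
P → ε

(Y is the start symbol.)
First, augment the grammar with Y' → Y
I₀ = CLOSURE({ [Y' → . Y] }):
  [Y' → . Y] has the dot before Y: add [Y → . P], [Y → . n * f], [Y → .]
  [Y → . P] has the dot before P: add [P → . f Y], [P → .]
No further items can be added.

I₀ = { [P → . f Y], [P → .], [Y → . P], [Y → . n * f], [Y → .], [Y' → . Y] }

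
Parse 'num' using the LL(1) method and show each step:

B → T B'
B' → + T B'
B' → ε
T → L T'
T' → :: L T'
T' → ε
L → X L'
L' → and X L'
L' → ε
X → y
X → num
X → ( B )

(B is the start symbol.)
Stack is shown with the top on the left.

Stack           Input  Action
-----------------------------
B $             num $  output B → T B'
T B' $          num $  output T → L T'
L T' B' $       num $  output L → X L'
X L' T' B' $    num $  output X → num
num L' T' B' $  num $  match 'num'
L' T' B' $      $      output L' → ε
T' B' $         $      output T' → ε
B' $            $      output B' → ε
$               $      accept

The string is accepted.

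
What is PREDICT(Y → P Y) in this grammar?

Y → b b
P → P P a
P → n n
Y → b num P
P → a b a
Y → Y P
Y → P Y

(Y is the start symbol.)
{ 'a', 'n' }

PREDICT(Y → P Y) = (FIRST(RHS) \ {ε}) ∪ (FOLLOW(Y) if ε ∈ FIRST(RHS), i.e. RHS ⇒* ε)
FIRST(P) = { 'a', 'n' }
FIRST(P Y) = { 'a', 'n' }
ε ∉ FIRST(P Y), so FOLLOW(Y) is not added.
PREDICT(Y → P Y) = { 'a', 'n' }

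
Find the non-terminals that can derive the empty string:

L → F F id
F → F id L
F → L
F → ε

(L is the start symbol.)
A non-terminal is nullable if it can derive ε (the empty string): either it has an ε-production, or it has a production whose right-hand side consists entirely of nullable non-terminals.

ε-productions: F → ε
So F is immediately nullable.
No further non-terminal can be added: every production for the remaining non-terminals contains a terminal or a non-nullable non-terminal.
Nullable = { 'F' }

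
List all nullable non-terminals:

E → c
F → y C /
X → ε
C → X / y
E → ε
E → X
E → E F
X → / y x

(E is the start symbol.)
A non-terminal is nullable if it can derive ε (the empty string): either it has an ε-production, or it has a production whose right-hand side consists entirely of nullable non-terminals.

ε-productions: X → ε, E → ε
So X, E are immediately nullable.
No further non-terminal can be added: every production for the remaining non-terminals contains a terminal or a non-nullable non-terminal.
Nullable = { 'E', 'X' }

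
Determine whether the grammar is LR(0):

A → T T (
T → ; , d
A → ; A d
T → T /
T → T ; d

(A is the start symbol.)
Augment with A' → A and build the canonical LR(0) collection (I0 = CLOSURE({[A' → . A]}), then GOTO on every symbol after a dot until no new states appear). It has 14 states:
  I0: { [A → . ; A d], [A → . T T (], [A' → . A], [T → . ; , d], [T → . T /], [T → . T ; d] }  — shift
  I1: { [A → . ; A d], [A → . T T (], [A → ; . A d], [T → . ; , d], [T → . T /], [T → . T ; d], [T → ; . , d] }  — shift
  I2: { [A' → A .] }  — accept
  I3: { [A → T . T (], [T → . ; , d], [T → . T /], [T → . T ; d], [T → T . /], [T → T . ; d] }  — shift
  I4: { [T → T / .] }  — reduce
  I5: { [T → ; . , d], [T → T ; . d] }  — shift
  I6: { [A → T T . (], [T → T . /], [T → T . ; d] }  — shift
  I7: { [A → T T ( .] }  — reduce
  I8: { [T → T ; . d] }  — shift
  I9: { [T → T ; d .] }  — reduce
  I10: { [T → ; , . d] }  — shift
  I11: { [T → ; , d .] }  — reduce
  I12: { [A → ; A . d] }  — shift
  I13: { [A → ; A d .] }  — reduce

Every state is either a pure shift/goto state or contains exactly one complete item and nothing to shift — no conflicts. The grammar is LR(0).

Answer: Yes, the grammar is LR(0)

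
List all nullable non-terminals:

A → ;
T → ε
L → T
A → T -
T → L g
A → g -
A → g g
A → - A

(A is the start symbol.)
{ 'L', 'T' }

ε-productions: T → ε
So T is immediately nullable.
L → T: every symbol on the right is nullable, so L is nullable too.
No further non-terminal can be added: every production for the remaining non-terminals contains a terminal or a non-nullable non-terminal.
Nullable = { 'L', 'T' }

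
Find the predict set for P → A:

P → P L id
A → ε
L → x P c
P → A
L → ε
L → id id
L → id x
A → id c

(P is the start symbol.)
{ $, 'c', 'id', 'x' }

PREDICT(P → A) = (FIRST(RHS) \ {ε}) ∪ (FOLLOW(P) if ε ∈ FIRST(RHS), i.e. RHS ⇒* ε)
FIRST(A) = { 'id', ε }
FIRST(A) = { 'id', ε }
ε ∈ FIRST(A) (the right-hand side is nullable), so add FOLLOW(P) = { $, 'c', 'id', 'x' }
PREDICT(P → A) = { $, 'c', 'id', 'x' }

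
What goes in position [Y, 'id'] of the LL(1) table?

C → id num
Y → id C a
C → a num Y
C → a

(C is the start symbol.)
To find M[Y, 'id'], we find productions for Y where 'id' is in the predict set (PREDICT(N → α) = (FIRST(α) \ {ε}) ∪ (FOLLOW(N) if α ⇒* ε)).

Y → id C a: PREDICT = { 'id' }
  'id' is in predict set, so this production goes in M[Y, 'id']

M[Y, 'id'] = Y → id C a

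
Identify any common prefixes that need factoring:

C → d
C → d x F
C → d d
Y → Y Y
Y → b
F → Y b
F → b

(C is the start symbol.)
Left-factoring is needed when two productions for the same non-terminal
share a common prefix on the right-hand side.

Productions for C:
  C → d
  C → d x F
  C → d d
Productions for Y:
  Y → Y Y
  Y → b
Productions for F:
  F → Y b
  F → b

Found common prefix 'd' in productions for C

Answer: Yes, C has productions with common prefix 'd'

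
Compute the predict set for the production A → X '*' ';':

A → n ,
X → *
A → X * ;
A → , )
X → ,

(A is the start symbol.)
{ '*', ',' }

PREDICT(A → X '*' ';') = (FIRST(RHS) \ {ε}) ∪ (FOLLOW(A) if ε ∈ FIRST(RHS), i.e. RHS ⇒* ε)
FIRST(X) = { '*', ',' }
FIRST(X '*' ';') = { '*', ',' }
ε ∉ FIRST(X '*' ';'), so FOLLOW(A) is not added.
PREDICT(A → X '*' ';') = { '*', ',' }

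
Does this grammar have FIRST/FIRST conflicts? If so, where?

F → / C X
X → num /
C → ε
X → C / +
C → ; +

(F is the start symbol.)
A FIRST/FIRST conflict occurs when two productions N → α and N → β for the same non-terminal have FIRST(α) ∩ FIRST(β) ≠ ∅ (with ε ∈ FIRST of a nullable right-hand side, so two nullable alternatives also conflict).

FIRST sets of the non-terminals at (or reachable through a nullable prefix from) the front of some alternative:
  FIRST(C) = { ';', ε }

Productions for X:
  X → num /: FIRST = { 'num' }
  X → C / +: FIRST = { '/', ';' }
Productions for C:
  C → ε: FIRST = { ε }
  C → ; +: FIRST = { ';' }
F has only one production, so no FIRST/FIRST conflict is possible there.

All alternatives of each non-terminal have pairwise disjoint FIRST sets.

Answer: No FIRST/FIRST conflicts.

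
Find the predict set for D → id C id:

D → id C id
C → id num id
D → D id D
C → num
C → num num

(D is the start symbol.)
{ 'id' }

PREDICT(D → id C id) = (FIRST(RHS) \ {ε}) ∪ (FOLLOW(D) if ε ∈ FIRST(RHS), i.e. RHS ⇒* ε)
FIRST(id C id) = { 'id' }
ε ∉ FIRST(id C id), so FOLLOW(D) is not added.
PREDICT(D → id C id) = { 'id' }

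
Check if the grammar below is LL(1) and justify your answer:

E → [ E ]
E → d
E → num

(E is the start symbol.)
Yes, the grammar is LL(1).

A grammar is LL(1) if for each non-terminal N with multiple productions, the predict sets of those productions are pairwise disjoint, where PREDICT(N → α) = (FIRST(α) \ {ε}) ∪ (FOLLOW(N) if α ⇒* ε).

For E:
  PREDICT(E → '[' E ']') = { '[' }
  PREDICT(E → d) = { 'd' }
  PREDICT(E → num) = { 'num' }

All predict sets are disjoint. The grammar IS LL(1).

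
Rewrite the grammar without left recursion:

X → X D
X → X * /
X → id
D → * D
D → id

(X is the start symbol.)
X is directly left-recursive. The standard transformation for
  A → A α₁ | ... | A α_m | β₁ | ... | β_n
is
  A  → β₁ A' | ... | β_n A'
  A' → α₁ A' | ... | α_m A' | ε

X → id becomes X → id X'
X → X D becomes X' → D X'
X → X * / becomes X' → * / X'
Add X' → ε

Productions for other non-terminals are unchanged:
  D → * D
  D → id

Resulting grammar:
X → id X'
X' → D X'
X' → * / X'
X' → ε
D → * D
D → id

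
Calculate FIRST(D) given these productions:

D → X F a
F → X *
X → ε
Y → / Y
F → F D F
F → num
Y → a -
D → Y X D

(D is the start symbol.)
FIRST sets of the other non-terminals involved (by the same procedure, iterated to a fixed point):
  FIRST(X) = { ε }
  FIRST(F) = { '*', 'num' }
  FIRST(Y) = { '/', 'a' }

From D → X F a:
  - X is a non-terminal: add FIRST(X) \ {ε} = { }
    X is nullable, so continue to the next symbol
  - F is a non-terminal: add FIRST(F) \ {ε} = { '*', 'num' }
    F is not nullable, so stop
From D → Y X D:
  - Y is a non-terminal: add FIRST(Y) \ {ε} = { '/', 'a' }
    Y is not nullable, so stop

Collecting: FIRST(D) = { '*', '/', 'a', 'num' }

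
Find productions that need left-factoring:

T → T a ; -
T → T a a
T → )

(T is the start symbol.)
Left-factoring is needed when two productions for the same non-terminal
share a common prefix on the right-hand side.

Productions for T:
  T → T a ; -
  T → T a a
  T → )

Found common prefix 'T a' in productions for T

Answer: Yes, T has productions with common prefix 'T a'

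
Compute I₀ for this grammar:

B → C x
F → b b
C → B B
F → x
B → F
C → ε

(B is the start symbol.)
{ [B → . C x], [B → . F], [B' → . B], [C → . B B], [C → .], [F → . b b], [F → . x] }

First, augment the grammar with B' → B
I₀ = CLOSURE({ [B' → . B] }):
  [B' → . B] has the dot before B: add [B → . C x], [B → . F]
  [B → . C x] has the dot before C: add [C → . B B], [C → .]
  [B → . F] has the dot before F: add [F → . b b], [F → . x]
No further items can be added.

I₀ = { [B → . C x], [B → . F], [B' → . B], [C → . B B], [C → .], [F → . b b], [F → . x] }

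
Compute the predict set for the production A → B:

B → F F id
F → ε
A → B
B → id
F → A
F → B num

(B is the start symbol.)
PREDICT(A → B) = (FIRST(RHS) \ {ε}) ∪ (FOLLOW(A) if ε ∈ FIRST(RHS), i.e. RHS ⇒* ε)
FIRST(B) = { 'id' }
FIRST(B) = { 'id' }
ε ∉ FIRST(B), so FOLLOW(A) is not added.
PREDICT(A → B) = { 'id' }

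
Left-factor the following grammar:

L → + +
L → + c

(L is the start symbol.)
L → + L'
L' → +
L' → c

Left-factoring transforms A → αβ₁ | αβ₂ into A → αA' and A' → β₁ | β₂
(α is the longest common prefix among the alternatives). Repeat until
no nonterminal has two alternatives with a common prefix.

Round 1: L has alternatives sharing prefix '+'. Introduce L': L → + L'
  Add: L' → +
  Add: L' → c

No remaining common prefixes — done.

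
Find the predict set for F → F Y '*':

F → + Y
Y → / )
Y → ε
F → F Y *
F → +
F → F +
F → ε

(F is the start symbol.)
PREDICT(F → F Y '*') = (FIRST(RHS) \ {ε}) ∪ (FOLLOW(F) if ε ∈ FIRST(RHS), i.e. RHS ⇒* ε)
FIRST(F) = { '*', '+', '/', ε }
FIRST(Y) = { '/', ε }
FIRST(F Y '*') = { '*', '+', '/' }
ε ∉ FIRST(F Y '*'), so FOLLOW(F) is not added.
PREDICT(F → F Y '*') = { '*', '+', '/' }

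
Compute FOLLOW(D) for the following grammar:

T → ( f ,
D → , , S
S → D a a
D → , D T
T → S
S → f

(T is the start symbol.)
In S → D a a: D is followed by a a, add FIRST(a a) \ {ε} = { 'a' }
In D → , D T: D is followed by T, add FIRST(T) \ {ε} = { '(', ',', 'f' }

Taking the union: FOLLOW(D) = { '(', ',', 'a', 'f' }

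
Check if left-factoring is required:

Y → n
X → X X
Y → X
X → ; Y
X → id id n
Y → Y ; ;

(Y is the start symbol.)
No, left-factoring is not needed

Left-factoring is needed when two productions for the same non-terminal
share a common prefix on the right-hand side.

Productions for Y:
  Y → n
  Y → X
  Y → Y ; ;
Productions for X:
  X → X X
  X → ; Y
  X → id id n

No common prefixes found.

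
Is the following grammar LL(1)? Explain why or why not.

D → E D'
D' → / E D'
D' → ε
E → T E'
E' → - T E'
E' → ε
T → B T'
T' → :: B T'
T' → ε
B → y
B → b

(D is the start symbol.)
A grammar is LL(1) if for each non-terminal N with multiple productions, the predict sets of those productions are pairwise disjoint, where PREDICT(N → α) = (FIRST(α) \ {ε}) ∪ (FOLLOW(N) if α ⇒* ε).

Relevant sets:
  FOLLOW(D') = { $ }
  FOLLOW(E') = { $, '/' }
  FOLLOW(T') = { $, '-', '/' }

For D':
  PREDICT(D' → '/' E D') = { '/' }
  PREDICT(D' → ε) = { $ }
For E':
  PREDICT(E' → '-' T E') = { '-' }
  PREDICT(E' → ε) = { $, '/' }
For T':
  PREDICT(T' → :: B T') = { '::' }
  PREDICT(T' → ε) = { $, '-', '/' }
For B:
  PREDICT(B → y) = { 'y' }
  PREDICT(B → b) = { 'b' }
D, E, T have a single production, so nothing to check there.

All predict sets are disjoint. The grammar IS LL(1).

Answer: Yes, the grammar is LL(1).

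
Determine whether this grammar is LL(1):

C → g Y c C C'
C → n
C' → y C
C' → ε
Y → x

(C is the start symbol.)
No. Predict set conflict for C': { 'y' }

A grammar is LL(1) if for each non-terminal N with multiple productions, the predict sets of those productions are pairwise disjoint, where PREDICT(N → α) = (FIRST(α) \ {ε}) ∪ (FOLLOW(N) if α ⇒* ε).

Relevant sets:
  FOLLOW(C') = { $, 'y' }

For C:
  PREDICT(C → g Y c C C') = { 'g' }
  PREDICT(C → n) = { 'n' }
For C':
  PREDICT(C' → y C) = { 'y' }
  PREDICT(C' → ε) = { $, 'y' }
Y has a single production, so nothing to check there.

Conflict found: Predict set conflict for C': { 'y' }
The grammar is NOT LL(1).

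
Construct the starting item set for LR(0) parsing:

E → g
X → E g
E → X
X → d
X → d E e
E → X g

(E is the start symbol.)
First, augment the grammar with E' → E
I₀ = CLOSURE({ [E' → . E] }):
  [E' → . E] has the dot before E: add [E → . g], [E → . X], [E → . X g]
  [E → . X] has the dot before X: add [X → . E g], [X → . d], [X → . d E e]
No further items can be added.

I₀ = { [E → . X g], [E → . X], [E → . g], [E' → . E], [X → . E g], [X → . d E e], [X → . d] }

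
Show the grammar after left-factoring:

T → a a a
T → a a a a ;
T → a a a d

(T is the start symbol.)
T → a a a T'
T' → ε
T' → a ;
T' → d

Left-factoring transforms A → αβ₁ | αβ₂ into A → αA' and A' → β₁ | β₂
(α is the longest common prefix among the alternatives). Repeat until
no nonterminal has two alternatives with a common prefix.

Round 1: T has alternatives sharing prefix 'a a a'. Introduce T': T → a a a T'
  Add: T' → ε
  Add: T' → a ;
  Add: T' → d

No remaining common prefixes — done.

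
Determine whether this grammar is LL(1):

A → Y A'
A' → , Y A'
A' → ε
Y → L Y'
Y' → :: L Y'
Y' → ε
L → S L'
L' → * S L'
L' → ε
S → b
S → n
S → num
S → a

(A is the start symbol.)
Yes, the grammar is LL(1).

Relevant sets:
  FOLLOW(A') = { $ }
  FOLLOW(Y') = { $, ',' }
  FOLLOW(L') = { $, ',', '::' }

For A':
  PREDICT(A' → ',' Y A') = { ',' }
  PREDICT(A' → ε) = { $ }
For Y':
  PREDICT(Y' → :: L Y') = { '::' }
  PREDICT(Y' → ε) = { $, ',' }
For L':
  PREDICT(L' → '*' S L') = { '*' }
  PREDICT(L' → ε) = { $, ',', '::' }
For S:
  PREDICT(S → b) = { 'b' }
  PREDICT(S → n) = { 'n' }
  PREDICT(S → num) = { 'num' }
  PREDICT(S → a) = { 'a' }
A, Y, L have a single production, so nothing to check there.

All predict sets are disjoint. The grammar IS LL(1).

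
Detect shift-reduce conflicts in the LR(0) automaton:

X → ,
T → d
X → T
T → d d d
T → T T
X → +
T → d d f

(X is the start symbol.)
A shift-reduce conflict occurs when an LR(0) state has both:
  - a complete (reduce) item [A → α .] (dot at the end), and
  - a shift item [B → β . c γ] (dot before a terminal).

Augment with X' → X and build the canonical LR(0) collection (I0 = CLOSURE({[X' → . X]}), then GOTO on every symbol after a dot until no new states appear). It has 10 states:
  I0: { [T → . T T], [T → . d d d], [T → . d d f], [T → . d], [X → . +], [X → . ,], [X → . T], [X' → . X] }  — shift
  I1: { [X → + .] }  — reduce
  I2: { [X → , .] }  — reduce
  I3: { [T → . T T], [T → . d d d], [T → . d d f], [T → . d], [T → T . T], [X → T .] }  — shift, reduce
  I4: { [X' → X .] }  — accept
  I5: { [T → d . d d], [T → d . d f], [T → d .] }  — shift, reduce
  I6: { [T → d d . d], [T → d d . f] }  — shift
  I7: { [T → d d d .] }  — reduce
  I8: { [T → d d f .] }  — reduce
  I9: { [T → . T T], [T → . d d d], [T → . d d f], [T → . d], [T → T . T], [T → T T .] }  — shift, reduce

I3 contains reduce item [X → T .] and shift items [T → . d], [T → . d d d], [T → . d d f] — shift-reduce conflict.
I5 contains reduce item [T → d .] and shift items [T → d . d d], [T → d . d f] — shift-reduce conflict.
I9 contains reduce item [T → T T .] and shift items [T → . d], [T → . d d d], [T → . d d f] — shift-reduce conflict.

Answer: Yes — I3: [X → T .] vs [T → . d]; I5: [T → d .] vs [T → d . d d]; I9: [T → T T .] vs [T → . d]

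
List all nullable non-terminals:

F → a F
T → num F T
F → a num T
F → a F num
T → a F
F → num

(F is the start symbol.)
There are no ε-productions, so no non-terminal can derive ε.
No non-terminals are nullable.

Answer: None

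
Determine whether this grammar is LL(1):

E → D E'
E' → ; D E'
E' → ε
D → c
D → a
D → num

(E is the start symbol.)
A grammar is LL(1) if for each non-terminal N with multiple productions, the predict sets of those productions are pairwise disjoint, where PREDICT(N → α) = (FIRST(α) \ {ε}) ∪ (FOLLOW(N) if α ⇒* ε).

Relevant sets:
  FOLLOW(E') = { $ }

For E':
  PREDICT(E' → ';' D E') = { ';' }
  PREDICT(E' → ε) = { $ }
For D:
  PREDICT(D → c) = { 'c' }
  PREDICT(D → a) = { 'a' }
  PREDICT(D → num) = { 'num' }
E has a single production, so nothing to check there.

All predict sets are disjoint. The grammar IS LL(1).

Answer: Yes, the grammar is LL(1).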